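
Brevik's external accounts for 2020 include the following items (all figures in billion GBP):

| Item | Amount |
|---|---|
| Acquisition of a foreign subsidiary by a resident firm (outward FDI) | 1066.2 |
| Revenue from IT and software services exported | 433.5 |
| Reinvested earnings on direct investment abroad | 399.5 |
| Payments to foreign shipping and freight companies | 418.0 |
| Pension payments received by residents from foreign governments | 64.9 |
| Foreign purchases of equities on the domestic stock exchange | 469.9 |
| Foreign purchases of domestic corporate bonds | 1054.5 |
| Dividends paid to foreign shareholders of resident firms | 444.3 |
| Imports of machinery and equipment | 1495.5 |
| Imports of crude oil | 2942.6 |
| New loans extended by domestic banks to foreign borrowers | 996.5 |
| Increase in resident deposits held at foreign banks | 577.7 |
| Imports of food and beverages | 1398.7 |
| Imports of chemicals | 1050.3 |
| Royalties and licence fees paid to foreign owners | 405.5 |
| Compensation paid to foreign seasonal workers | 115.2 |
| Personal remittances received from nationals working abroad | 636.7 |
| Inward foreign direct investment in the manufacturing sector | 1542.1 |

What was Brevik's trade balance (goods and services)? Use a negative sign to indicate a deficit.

-7277.1

Goods: -1398.7 - 1495.5 - 1050.3 - 2942.6 = -6887.1
Services: 433.5 - 418.0 - 405.5 = -390.0
Trade balance = -6887.1 + (-390.0) = -7277.1
(Excluded from the trade balance — financial account: acquisition of a foreign subsidiary by a resident firm (outward FDI) 1066.2, foreign purchases of equities on the domestic stock exchange 469.9, foreign purchases of domestic corporate bonds 1054.5, new loans extended by domestic banks to foreign borrowers 996.5, increase in resident deposits held at foreign banks 577.7, inward foreign direct investment in the manufacturing sector 1542.1; primary income: reinvested earnings on direct investment abroad 399.5, dividends paid to foreign shareholders of resident firms 444.3, compensation paid to foreign seasonal workers 115.2; secondary income: pension payments received by residents from foreign governments 64.9, personal remittances received from nationals working abroad 636.7.)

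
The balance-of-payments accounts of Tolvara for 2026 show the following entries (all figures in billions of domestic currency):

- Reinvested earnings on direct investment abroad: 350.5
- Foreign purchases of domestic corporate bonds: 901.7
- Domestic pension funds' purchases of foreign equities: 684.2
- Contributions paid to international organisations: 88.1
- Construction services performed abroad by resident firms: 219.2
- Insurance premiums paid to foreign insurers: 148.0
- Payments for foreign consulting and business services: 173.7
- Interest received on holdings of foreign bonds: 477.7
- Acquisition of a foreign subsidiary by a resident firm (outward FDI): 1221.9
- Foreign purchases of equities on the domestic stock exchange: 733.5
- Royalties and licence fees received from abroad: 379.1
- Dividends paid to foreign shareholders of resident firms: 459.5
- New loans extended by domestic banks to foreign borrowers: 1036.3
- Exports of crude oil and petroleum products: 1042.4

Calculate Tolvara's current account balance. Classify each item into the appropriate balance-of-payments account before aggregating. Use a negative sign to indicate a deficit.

1599.6

Goods: 1042.4
Services: 219.2 - 173.7 + 379.1 - 148.0 = 276.6
Primary income: 477.7 - 459.5 + 350.5 = 368.7
Secondary income: -88.1
Current account = 1042.4 + 276.6 + 368.7 + (-88.1) = 1599.6
(Excluded from the current account — financial account: foreign purchases of domestic corporate bonds 901.7, domestic pension funds' purchases of foreign equities 684.2, acquisition of a foreign subsidiary by a resident firm (outward FDI) 1221.9, foreign purchases of equities on the domestic stock exchange 733.5, new loans extended by domestic banks to foreign borrowers 1036.3.)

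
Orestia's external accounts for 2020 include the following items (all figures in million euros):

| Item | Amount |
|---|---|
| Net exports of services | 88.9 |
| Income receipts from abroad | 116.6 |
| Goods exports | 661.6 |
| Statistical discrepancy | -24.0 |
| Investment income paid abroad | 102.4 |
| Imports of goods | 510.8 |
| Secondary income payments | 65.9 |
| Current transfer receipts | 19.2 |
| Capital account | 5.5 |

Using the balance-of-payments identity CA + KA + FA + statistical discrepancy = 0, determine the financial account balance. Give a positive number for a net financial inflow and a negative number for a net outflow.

Goods balance = 661.6 - 510.8 = 150.8
Services balance = 88.9
Trade balance (goods + services) = 150.8 + 88.9 = 239.7
Net primary income = 116.6 - 102.4 = 14.2
Net secondary income = 19.2 - 65.9 = -46.7
Current account = 239.7 + 14.2 + (-46.7) = 207.2
Financial account = -(207.2 + 5.5 + (-24.0)) = -188.7

-188.7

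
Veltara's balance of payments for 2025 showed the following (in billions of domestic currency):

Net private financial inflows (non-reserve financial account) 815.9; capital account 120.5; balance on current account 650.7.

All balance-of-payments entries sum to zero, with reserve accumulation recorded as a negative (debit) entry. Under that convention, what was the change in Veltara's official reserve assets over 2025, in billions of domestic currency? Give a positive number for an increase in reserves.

1587.1

Official reserve transactions balance = -(650.7 + 120.5 + 815.9) = -1587.1
An accumulation of reserves is recorded as a debit (negative entry), so the change in the stock of reserves is the negative of that balance.
Change in official reserves = -(-1587.1) = 1587.1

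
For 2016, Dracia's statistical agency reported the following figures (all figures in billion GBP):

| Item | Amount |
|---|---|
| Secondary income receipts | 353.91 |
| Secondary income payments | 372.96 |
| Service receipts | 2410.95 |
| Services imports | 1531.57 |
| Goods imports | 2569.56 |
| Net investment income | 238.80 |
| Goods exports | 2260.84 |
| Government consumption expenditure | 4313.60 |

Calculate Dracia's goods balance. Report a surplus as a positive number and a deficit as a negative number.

Goods balance = 2260.84 - 2569.56 = -308.72

-308.72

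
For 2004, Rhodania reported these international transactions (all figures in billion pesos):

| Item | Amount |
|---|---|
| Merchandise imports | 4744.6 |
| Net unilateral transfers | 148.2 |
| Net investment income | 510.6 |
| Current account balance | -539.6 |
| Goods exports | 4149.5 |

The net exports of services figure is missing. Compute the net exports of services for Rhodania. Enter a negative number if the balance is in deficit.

Current account = goods balance + services balance + net primary income + net secondary income
Sum of the known components = 63.7
Net exports of services = CA - (known components) = -539.6 - 63.7 = -603.3

-603.3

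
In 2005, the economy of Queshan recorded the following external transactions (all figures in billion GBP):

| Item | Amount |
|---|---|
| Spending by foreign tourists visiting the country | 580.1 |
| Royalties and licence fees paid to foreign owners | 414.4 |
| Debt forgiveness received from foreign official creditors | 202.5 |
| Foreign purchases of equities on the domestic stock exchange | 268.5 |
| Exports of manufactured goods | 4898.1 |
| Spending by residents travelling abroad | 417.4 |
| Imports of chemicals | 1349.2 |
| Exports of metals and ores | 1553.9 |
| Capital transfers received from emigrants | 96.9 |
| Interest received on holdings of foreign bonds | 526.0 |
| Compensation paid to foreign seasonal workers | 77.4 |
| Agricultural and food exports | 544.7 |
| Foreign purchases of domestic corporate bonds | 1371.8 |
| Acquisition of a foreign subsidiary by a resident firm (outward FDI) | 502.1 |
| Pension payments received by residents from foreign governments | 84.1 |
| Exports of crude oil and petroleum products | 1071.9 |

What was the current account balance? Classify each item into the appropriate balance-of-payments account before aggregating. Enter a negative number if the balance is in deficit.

Goods: 1071.9 + 1553.9 + 544.7 - 1349.2 + 4898.1 = 6719.4
Services: -417.4 + 580.1 - 414.4 = -251.7
Primary income: -77.4 + 526.0 = 448.6
Secondary income: 84.1
Current account = 6719.4 + (-251.7) + 448.6 + 84.1 = 7000.4
(Excluded from the current account — capital account: debt forgiveness received from foreign official creditors 202.5, capital transfers received from emigrants 96.9; financial account: foreign purchases of equities on the domestic stock exchange 268.5, foreign purchases of domestic corporate bonds 1371.8, acquisition of a foreign subsidiary by a resident firm (outward FDI) 502.1.)

7000.4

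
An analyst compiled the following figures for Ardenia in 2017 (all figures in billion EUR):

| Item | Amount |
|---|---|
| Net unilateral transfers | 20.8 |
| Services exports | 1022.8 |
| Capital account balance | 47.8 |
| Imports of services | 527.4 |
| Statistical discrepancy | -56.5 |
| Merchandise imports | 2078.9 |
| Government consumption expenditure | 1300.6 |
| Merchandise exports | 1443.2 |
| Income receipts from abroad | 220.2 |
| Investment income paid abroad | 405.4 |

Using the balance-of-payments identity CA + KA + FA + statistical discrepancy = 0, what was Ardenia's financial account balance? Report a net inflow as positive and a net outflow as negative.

Goods balance = 1443.2 - 2078.9 = -635.7
Services balance = 1022.8 - 527.4 = 495.4
Trade balance (goods + services) = -635.7 + 495.4 = -140.3
Net primary income = 220.2 - 405.4 = -185.2
Net secondary income = 20.8
Current account = -140.3 + (-185.2) + 20.8 = -304.7
Financial account = -(-304.7 + 47.8 + (-56.5)) = 313.4

313.4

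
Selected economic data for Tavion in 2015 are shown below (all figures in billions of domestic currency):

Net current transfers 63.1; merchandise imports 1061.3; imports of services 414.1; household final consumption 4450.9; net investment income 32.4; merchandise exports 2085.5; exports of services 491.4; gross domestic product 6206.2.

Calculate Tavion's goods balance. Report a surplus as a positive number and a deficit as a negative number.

Goods balance = 2085.5 - 1061.3 = 1024.2

1024.2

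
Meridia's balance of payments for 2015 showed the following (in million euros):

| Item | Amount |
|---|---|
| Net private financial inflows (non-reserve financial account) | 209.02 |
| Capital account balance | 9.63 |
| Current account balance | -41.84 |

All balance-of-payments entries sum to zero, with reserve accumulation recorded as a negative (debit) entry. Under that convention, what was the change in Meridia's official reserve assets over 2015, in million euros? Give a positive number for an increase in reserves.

176.81

Official reserve transactions balance = -((-41.84) + 9.63 + 209.02) = -176.81
An accumulation of reserves is recorded as a debit (negative entry), so the change in the stock of reserves is the negative of that balance.
Change in official reserves = -(-176.81) = 176.81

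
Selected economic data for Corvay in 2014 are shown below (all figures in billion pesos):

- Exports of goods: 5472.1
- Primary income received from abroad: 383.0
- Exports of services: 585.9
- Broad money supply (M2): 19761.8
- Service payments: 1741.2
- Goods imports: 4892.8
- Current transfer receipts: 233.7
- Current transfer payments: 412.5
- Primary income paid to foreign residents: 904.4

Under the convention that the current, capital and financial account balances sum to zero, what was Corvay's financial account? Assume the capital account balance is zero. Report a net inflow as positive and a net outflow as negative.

Goods balance = 5472.1 - 4892.8 = 579.3
Services balance = 585.9 - 1741.2 = -1155.3
Trade balance (goods + services) = 579.3 + (-1155.3) = -576.0
Net primary income = 383.0 - 904.4 = -521.4
Net secondary income = 233.7 - 412.5 = -178.8
Current account = -576.0 + (-521.4) + (-178.8) = -1276.2
Financial account = -(-1276.2) = 1276.2

1276.2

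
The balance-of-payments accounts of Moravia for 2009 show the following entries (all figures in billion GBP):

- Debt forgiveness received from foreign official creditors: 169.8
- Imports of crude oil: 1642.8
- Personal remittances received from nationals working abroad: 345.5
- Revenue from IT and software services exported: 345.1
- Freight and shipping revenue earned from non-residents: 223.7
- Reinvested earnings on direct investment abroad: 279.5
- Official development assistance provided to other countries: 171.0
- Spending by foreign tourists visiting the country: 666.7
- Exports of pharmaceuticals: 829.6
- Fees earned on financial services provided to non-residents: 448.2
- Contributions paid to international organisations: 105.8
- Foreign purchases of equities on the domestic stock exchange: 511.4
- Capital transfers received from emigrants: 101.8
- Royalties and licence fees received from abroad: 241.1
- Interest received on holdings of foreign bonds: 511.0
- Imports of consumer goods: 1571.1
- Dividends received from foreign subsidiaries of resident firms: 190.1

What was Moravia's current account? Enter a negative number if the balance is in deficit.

Goods: 829.6 - 1571.1 - 1642.8 = -2384.3
Services: 223.7 + 448.2 + 345.1 + 241.1 + 666.7 = 1924.8
Primary income: 279.5 + 511.0 + 190.1 = 980.6
Secondary income: 345.5 - 171.0 - 105.8 = 68.7
Current account = (-2384.3) + 1924.8 + 980.6 + 68.7 = 589.8
(Excluded from the current account — capital account: debt forgiveness received from foreign official creditors 169.8, capital transfers received from emigrants 101.8; financial account: foreign purchases of equities on the domestic stock exchange 511.4.)

589.8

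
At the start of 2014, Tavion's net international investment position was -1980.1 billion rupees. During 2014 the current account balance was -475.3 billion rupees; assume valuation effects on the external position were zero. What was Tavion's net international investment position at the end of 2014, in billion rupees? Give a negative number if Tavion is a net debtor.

With no valuation effects, change in NIIP = current account = -475.3
End-of-year NIIP = -1980.1 + (-475.3) = -2455.4

-2455.4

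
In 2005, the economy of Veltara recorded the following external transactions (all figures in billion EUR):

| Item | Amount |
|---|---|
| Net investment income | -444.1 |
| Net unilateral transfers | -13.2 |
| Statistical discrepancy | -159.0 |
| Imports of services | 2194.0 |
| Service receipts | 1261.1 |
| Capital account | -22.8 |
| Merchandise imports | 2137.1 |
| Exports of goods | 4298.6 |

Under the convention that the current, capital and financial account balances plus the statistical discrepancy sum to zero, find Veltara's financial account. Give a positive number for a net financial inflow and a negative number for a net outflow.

Goods balance = 4298.6 - 2137.1 = 2161.5
Services balance = 1261.1 - 2194.0 = -932.9
Trade balance (goods + services) = 2161.5 + (-932.9) = 1228.6
Net primary income = -444.1
Net secondary income = -13.2
Current account = 1228.6 + (-444.1) + (-13.2) = 771.3
Financial account = -(771.3 + (-22.8) + (-159.0)) = -589.5

-589.5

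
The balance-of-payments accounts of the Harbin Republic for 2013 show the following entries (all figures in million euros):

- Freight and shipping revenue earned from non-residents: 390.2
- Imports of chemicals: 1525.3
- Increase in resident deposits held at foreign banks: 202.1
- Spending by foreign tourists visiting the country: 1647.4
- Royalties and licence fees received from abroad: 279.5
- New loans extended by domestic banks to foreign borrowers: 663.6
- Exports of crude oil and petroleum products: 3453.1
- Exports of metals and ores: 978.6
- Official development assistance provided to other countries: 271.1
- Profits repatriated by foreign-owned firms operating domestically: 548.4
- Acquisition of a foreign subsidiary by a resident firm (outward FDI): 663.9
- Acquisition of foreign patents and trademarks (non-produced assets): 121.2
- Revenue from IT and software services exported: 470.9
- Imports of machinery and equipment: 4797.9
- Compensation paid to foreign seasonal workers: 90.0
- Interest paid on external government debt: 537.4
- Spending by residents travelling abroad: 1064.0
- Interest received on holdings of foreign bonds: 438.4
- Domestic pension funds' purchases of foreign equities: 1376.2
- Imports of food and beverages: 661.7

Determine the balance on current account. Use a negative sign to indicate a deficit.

-1837.7

Goods: 3453.1 - 661.7 + 978.6 - 4797.9 - 1525.3 = -2553.2
Services: 470.9 + 390.2 + 1647.4 - 1064.0 + 279.5 = 1724.0
Primary income: -548.4 - 537.4 + 438.4 - 90.0 = -737.4
Secondary income: -271.1
Current account = (-2553.2) + 1724.0 + (-737.4) + (-271.1) = -1837.7
(Excluded from the current account — financial account: increase in resident deposits held at foreign banks 202.1, new loans extended by domestic banks to foreign borrowers 663.6, acquisition of a foreign subsidiary by a resident firm (outward FDI) 663.9, domestic pension funds' purchases of foreign equities 1376.2; capital account: acquisition of foreign patents and trademarks (non-produced assets) 121.2.)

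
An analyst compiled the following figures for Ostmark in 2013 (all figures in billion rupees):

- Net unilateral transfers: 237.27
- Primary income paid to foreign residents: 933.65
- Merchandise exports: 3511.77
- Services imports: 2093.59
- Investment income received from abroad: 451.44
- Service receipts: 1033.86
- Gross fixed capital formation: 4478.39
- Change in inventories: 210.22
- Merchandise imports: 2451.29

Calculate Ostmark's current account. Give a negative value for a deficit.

-244.19

Goods balance = 3511.77 - 2451.29 = 1060.48
Services balance = 1033.86 - 2093.59 = -1059.73
Trade balance (goods + services) = 1060.48 + (-1059.73) = 0.75
Net primary income = 451.44 - 933.65 = -482.21
Net secondary income = 237.27
Current account = 0.75 + (-482.21) + 237.27 = -244.19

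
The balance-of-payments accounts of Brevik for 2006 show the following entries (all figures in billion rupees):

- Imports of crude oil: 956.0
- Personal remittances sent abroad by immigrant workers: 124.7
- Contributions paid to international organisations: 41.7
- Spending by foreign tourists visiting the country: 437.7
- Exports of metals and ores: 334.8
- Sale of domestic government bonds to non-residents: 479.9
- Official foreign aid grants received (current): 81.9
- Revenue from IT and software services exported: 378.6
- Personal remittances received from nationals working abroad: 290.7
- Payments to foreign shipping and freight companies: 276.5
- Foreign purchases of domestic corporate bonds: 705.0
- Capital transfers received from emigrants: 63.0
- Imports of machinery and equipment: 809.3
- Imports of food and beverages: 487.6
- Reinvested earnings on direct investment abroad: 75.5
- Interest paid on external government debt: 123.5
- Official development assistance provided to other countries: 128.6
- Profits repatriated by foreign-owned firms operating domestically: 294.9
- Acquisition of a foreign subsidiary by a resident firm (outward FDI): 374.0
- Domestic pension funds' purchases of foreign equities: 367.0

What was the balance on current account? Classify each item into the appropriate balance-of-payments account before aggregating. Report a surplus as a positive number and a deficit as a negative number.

Goods: -956.0 - 809.3 - 487.6 + 334.8 = -1918.1
Services: 378.6 + 437.7 - 276.5 = 539.8
Primary income: -123.5 + 75.5 - 294.9 = -342.9
Secondary income: -41.7 - 128.6 + 290.7 - 124.7 + 81.9 = 77.6
Current account = (-1918.1) + 539.8 + (-342.9) + 77.6 = -1643.6
(Excluded from the current account — financial account: sale of domestic government bonds to non-residents 479.9, foreign purchases of domestic corporate bonds 705.0, acquisition of a foreign subsidiary by a resident firm (outward FDI) 374.0, domestic pension funds' purchases of foreign equities 367.0; capital account: capital transfers received from emigrants 63.0.)

-1643.6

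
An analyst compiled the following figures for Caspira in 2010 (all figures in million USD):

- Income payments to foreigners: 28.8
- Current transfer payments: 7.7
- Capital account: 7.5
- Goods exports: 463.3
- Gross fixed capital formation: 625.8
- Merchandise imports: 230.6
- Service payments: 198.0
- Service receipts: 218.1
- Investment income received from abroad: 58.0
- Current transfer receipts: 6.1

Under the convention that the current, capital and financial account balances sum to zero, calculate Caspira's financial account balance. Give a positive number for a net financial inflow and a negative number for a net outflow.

Goods balance = 463.3 - 230.6 = 232.7
Services balance = 218.1 - 198.0 = 20.1
Trade balance (goods + services) = 232.7 + 20.1 = 252.8
Net primary income = 58.0 - 28.8 = 29.2
Net secondary income = 6.1 - 7.7 = -1.6
Current account = 252.8 + 29.2 + (-1.6) = 280.4
Financial account = -(280.4 + 7.5) = -287.9

-287.9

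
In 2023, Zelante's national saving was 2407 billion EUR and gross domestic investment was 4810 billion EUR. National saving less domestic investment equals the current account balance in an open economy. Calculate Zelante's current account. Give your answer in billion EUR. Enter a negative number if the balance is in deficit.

-2403

CA = S - I = 2407 - 4810 = -2403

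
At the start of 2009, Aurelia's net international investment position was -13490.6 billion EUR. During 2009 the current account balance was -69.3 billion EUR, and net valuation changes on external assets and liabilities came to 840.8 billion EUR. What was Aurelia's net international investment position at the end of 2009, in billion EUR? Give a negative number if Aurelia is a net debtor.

-12719.1

Change in NIIP = current account + net valuation change = -69.3 + 840.8 = 771.5
End-of-year NIIP = -13490.6 + 771.5 = -12719.1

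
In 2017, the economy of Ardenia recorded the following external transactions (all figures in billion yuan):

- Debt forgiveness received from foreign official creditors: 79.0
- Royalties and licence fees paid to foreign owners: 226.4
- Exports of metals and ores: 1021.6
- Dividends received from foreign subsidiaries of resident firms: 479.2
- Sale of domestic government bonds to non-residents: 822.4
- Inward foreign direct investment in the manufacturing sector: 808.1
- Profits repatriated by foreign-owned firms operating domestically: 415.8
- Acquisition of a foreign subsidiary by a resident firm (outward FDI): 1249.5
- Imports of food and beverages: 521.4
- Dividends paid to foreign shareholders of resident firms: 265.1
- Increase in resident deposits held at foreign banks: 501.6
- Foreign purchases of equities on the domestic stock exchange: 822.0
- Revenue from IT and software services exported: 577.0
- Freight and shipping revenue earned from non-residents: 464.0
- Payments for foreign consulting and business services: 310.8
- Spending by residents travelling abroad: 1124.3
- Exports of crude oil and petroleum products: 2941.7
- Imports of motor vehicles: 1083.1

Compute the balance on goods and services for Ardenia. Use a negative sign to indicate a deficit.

Goods: 1021.6 + 2941.7 - 521.4 - 1083.1 = 2358.8
Services: 464.0 - 1124.3 - 310.8 + 577.0 - 226.4 = -620.5
Trade balance = 2358.8 + (-620.5) = 1738.3
(Excluded from the trade balance — capital account: debt forgiveness received from foreign official creditors 79.0; primary income: dividends received from foreign subsidiaries of resident firms 479.2, profits repatriated by foreign-owned firms operating domestically 415.8, dividends paid to foreign shareholders of resident firms 265.1; financial account: sale of domestic government bonds to non-residents 822.4, inward foreign direct investment in the manufacturing sector 808.1, acquisition of a foreign subsidiary by a resident firm (outward FDI) 1249.5, increase in resident deposits held at foreign banks 501.6, foreign purchases of equities on the domestic stock exchange 822.0.)

1738.3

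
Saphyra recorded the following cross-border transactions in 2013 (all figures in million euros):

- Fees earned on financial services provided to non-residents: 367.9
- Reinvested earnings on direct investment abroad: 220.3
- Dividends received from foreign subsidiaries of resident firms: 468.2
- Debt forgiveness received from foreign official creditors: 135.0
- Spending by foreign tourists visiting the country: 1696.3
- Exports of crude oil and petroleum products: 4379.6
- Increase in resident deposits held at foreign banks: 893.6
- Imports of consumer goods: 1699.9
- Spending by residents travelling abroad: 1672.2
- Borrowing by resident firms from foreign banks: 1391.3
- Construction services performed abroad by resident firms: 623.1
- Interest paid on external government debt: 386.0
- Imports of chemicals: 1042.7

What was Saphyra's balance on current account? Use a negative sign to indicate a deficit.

Goods: -1042.7 + 4379.6 - 1699.9 = 1637.0
Services: -1672.2 + 1696.3 + 367.9 + 623.1 = 1015.1
Primary income: 468.2 - 386.0 + 220.3 = 302.5
Current account = 1637.0 + 1015.1 + 302.5 = 2954.6
(Excluded from the current account — capital account: debt forgiveness received from foreign official creditors 135.0; financial account: increase in resident deposits held at foreign banks 893.6, borrowing by resident firms from foreign banks 1391.3.)

2954.6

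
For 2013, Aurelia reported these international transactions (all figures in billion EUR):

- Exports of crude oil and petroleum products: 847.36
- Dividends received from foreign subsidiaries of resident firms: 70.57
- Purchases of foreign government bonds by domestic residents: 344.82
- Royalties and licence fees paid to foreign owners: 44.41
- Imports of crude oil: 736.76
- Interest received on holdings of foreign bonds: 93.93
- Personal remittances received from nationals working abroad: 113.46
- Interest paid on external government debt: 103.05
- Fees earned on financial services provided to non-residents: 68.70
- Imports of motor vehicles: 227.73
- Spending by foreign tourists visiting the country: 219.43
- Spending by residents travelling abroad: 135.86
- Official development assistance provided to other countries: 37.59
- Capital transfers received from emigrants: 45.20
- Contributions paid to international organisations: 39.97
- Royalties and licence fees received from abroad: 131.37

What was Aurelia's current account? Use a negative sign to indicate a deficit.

Goods: -736.76 + 847.36 - 227.73 = -117.13
Services: 219.43 + 68.70 - 135.86 + 131.37 - 44.41 = 239.23
Primary income: -103.05 + 93.93 + 70.57 = 61.45
Secondary income: -39.97 + 113.46 - 37.59 = 35.90
Current account = (-117.13) + 239.23 + 61.45 + 35.90 = 219.45
(Excluded from the current account — financial account: purchases of foreign government bonds by domestic residents 344.82; capital account: capital transfers received from emigrants 45.20.)

219.45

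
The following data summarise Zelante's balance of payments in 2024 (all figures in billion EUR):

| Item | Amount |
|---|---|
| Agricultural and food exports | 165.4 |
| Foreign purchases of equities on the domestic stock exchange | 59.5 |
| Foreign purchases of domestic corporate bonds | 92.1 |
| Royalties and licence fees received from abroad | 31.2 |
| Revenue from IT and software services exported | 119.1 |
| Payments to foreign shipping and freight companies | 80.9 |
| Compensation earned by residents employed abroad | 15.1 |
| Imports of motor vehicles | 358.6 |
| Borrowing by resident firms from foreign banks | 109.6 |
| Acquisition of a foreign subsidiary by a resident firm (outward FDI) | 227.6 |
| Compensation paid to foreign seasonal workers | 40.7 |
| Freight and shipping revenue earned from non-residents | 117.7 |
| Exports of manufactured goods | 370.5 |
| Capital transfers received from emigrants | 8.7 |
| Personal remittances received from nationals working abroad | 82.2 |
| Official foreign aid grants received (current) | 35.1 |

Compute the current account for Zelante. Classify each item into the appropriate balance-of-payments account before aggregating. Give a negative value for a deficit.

Goods: 165.4 - 358.6 + 370.5 = 177.3
Services: -80.9 + 119.1 + 117.7 + 31.2 = 187.1
Primary income: -40.7 + 15.1 = -25.6
Secondary income: 82.2 + 35.1 = 117.3
Current account = 177.3 + 187.1 + (-25.6) + 117.3 = 456.1
(Excluded from the current account — financial account: foreign purchases of equities on the domestic stock exchange 59.5, foreign purchases of domestic corporate bonds 92.1, borrowing by resident firms from foreign banks 109.6, acquisition of a foreign subsidiary by a resident firm (outward FDI) 227.6; capital account: capital transfers received from emigrants 8.7.)

456.1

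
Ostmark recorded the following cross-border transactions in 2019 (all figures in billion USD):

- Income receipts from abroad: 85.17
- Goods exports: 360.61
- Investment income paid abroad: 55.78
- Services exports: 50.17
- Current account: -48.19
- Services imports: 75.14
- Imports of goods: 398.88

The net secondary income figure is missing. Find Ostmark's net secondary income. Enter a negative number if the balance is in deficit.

-14.34

Current account = goods balance + services balance + net primary income + net secondary income
Sum of the known components = -33.85
Net secondary income = CA - (known components) = -48.19 - (-33.85) = -14.34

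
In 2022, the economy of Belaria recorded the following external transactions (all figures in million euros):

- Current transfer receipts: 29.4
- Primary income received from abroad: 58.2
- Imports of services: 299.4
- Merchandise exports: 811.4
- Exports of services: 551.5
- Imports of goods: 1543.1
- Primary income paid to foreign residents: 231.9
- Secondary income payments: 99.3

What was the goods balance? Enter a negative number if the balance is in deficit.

-731.7

Goods balance = 811.4 - 1543.1 = -731.7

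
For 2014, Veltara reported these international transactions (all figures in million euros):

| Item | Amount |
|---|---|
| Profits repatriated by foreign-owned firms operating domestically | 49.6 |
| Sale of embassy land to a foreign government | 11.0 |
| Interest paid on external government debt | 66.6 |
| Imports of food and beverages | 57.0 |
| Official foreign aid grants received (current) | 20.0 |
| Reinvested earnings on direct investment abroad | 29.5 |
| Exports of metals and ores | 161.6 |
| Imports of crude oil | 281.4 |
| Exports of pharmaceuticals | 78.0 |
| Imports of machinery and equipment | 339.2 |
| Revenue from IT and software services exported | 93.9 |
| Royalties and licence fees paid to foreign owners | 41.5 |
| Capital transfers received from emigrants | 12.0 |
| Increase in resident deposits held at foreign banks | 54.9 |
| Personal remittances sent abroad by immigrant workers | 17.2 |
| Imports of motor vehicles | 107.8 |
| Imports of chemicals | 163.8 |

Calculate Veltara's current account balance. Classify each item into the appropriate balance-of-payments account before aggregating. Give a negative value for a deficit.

Goods: -163.8 - 107.8 + 78.0 - 281.4 + 161.6 - 57.0 - 339.2 = -709.6
Services: -41.5 + 93.9 = 52.4
Primary income: -66.6 - 49.6 + 29.5 = -86.7
Secondary income: 20.0 - 17.2 = 2.8
Current account = (-709.6) + 52.4 + (-86.7) + 2.8 = -741.1
(Excluded from the current account — capital account: sale of embassy land to a foreign government 11.0, capital transfers received from emigrants 12.0; financial account: increase in resident deposits held at foreign banks 54.9.)

-741.1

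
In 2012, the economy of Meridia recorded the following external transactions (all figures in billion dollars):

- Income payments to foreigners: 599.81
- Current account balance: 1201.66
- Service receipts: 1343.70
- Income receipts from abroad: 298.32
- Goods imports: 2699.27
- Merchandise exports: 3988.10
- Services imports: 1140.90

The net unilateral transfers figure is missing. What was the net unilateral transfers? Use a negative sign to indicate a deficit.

11.52

Current account = goods balance + services balance + net primary income + net secondary income
Sum of the known components = 1190.14
Net unilateral transfers = CA - (known components) = 1201.66 - 1190.14 = 11.52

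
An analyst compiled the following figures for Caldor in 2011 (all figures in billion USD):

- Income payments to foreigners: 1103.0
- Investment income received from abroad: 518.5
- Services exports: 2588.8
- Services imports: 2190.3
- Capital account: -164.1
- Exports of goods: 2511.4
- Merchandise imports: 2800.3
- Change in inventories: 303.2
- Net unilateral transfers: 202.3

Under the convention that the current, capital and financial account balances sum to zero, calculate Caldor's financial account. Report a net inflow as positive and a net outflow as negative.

Goods balance = 2511.4 - 2800.3 = -288.9
Services balance = 2588.8 - 2190.3 = 398.5
Trade balance (goods + services) = -288.9 + 398.5 = 109.6
Net primary income = 518.5 - 1103.0 = -584.5
Net secondary income = 202.3
Current account = 109.6 + (-584.5) + 202.3 = -272.6
Financial account = -(-272.6 + (-164.1)) = 436.7

436.7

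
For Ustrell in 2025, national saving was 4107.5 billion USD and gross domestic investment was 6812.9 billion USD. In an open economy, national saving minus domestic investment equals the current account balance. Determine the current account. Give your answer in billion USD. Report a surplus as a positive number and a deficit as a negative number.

S - I = CA (net lending to the rest of the world).
CA = S - I = 4107.5 - 6812.9 = -2705.4

-2705.4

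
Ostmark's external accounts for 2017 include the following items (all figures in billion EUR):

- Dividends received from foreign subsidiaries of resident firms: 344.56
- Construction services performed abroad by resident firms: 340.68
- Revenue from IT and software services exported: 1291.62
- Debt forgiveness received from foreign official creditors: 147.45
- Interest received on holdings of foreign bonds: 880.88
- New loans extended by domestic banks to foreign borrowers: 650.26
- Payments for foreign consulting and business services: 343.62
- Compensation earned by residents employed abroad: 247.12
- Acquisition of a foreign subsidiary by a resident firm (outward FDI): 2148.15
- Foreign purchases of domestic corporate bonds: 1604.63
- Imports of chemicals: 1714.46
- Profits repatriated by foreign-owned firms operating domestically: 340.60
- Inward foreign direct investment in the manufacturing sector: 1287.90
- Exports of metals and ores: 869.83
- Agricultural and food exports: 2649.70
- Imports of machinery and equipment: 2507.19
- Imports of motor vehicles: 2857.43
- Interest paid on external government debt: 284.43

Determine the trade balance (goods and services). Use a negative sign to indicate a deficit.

Goods: -1714.46 - 2857.43 + 2649.70 + 869.83 - 2507.19 = -3559.55
Services: -343.62 + 340.68 + 1291.62 = 1288.68
Trade balance = -3559.55 + 1288.68 = -2270.87
(Excluded from the trade balance — primary income: dividends received from foreign subsidiaries of resident firms 344.56, interest received on holdings of foreign bonds 880.88, compensation earned by residents employed abroad 247.12, profits repatriated by foreign-owned firms operating domestically 340.60, interest paid on external government debt 284.43; capital account: debt forgiveness received from foreign official creditors 147.45; financial account: new loans extended by domestic banks to foreign borrowers 650.26, acquisition of a foreign subsidiary by a resident firm (outward FDI) 2148.15, foreign purchases of domestic corporate bonds 1604.63, inward foreign direct investment in the manufacturing sector 1287.90.)

-2270.87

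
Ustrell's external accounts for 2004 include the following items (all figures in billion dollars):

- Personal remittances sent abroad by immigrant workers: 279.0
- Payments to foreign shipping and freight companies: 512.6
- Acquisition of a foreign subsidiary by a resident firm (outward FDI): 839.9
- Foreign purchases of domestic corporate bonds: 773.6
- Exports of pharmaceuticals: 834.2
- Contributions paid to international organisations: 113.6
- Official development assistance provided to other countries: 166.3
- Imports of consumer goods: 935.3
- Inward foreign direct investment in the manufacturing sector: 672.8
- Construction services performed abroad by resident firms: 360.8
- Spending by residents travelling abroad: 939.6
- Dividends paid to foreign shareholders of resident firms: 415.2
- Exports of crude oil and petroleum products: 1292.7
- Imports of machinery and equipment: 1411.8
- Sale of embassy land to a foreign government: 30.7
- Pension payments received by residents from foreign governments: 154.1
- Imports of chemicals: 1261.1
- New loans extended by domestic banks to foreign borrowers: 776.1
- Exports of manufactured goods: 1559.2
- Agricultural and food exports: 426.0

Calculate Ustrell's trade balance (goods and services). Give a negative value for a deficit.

Goods: 834.2 + 1292.7 - 935.3 + 1559.2 - 1411.8 - 1261.1 + 426.0 = 503.9
Services: -939.6 + 360.8 - 512.6 = -1091.4
Trade balance = 503.9 + (-1091.4) = -587.5
(Excluded from the trade balance — secondary income: personal remittances sent abroad by immigrant workers 279.0, contributions paid to international organisations 113.6, official development assistance provided to other countries 166.3, pension payments received by residents from foreign governments 154.1; financial account: acquisition of a foreign subsidiary by a resident firm (outward FDI) 839.9, foreign purchases of domestic corporate bonds 773.6, inward foreign direct investment in the manufacturing sector 672.8, new loans extended by domestic banks to foreign borrowers 776.1; primary income: dividends paid to foreign shareholders of resident firms 415.2; capital account: sale of embassy land to a foreign government 30.7.)

-587.5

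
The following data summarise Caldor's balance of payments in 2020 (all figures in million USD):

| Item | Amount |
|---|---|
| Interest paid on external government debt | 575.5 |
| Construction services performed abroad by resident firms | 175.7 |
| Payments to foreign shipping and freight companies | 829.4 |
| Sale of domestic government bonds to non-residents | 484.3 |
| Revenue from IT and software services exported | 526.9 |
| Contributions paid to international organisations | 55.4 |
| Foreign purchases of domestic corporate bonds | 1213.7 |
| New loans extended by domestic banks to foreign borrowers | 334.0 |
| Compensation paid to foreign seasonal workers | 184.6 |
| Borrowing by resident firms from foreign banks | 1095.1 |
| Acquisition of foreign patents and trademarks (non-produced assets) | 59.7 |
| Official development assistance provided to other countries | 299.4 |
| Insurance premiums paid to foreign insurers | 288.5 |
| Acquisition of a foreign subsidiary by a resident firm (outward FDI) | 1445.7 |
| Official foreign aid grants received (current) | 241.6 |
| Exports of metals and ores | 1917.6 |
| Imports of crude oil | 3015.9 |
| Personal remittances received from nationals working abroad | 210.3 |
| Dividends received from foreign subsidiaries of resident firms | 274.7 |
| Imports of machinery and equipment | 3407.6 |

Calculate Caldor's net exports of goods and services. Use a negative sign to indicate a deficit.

-4921.2

Goods: 1917.6 - 3015.9 - 3407.6 = -4505.9
Services: -829.4 - 288.5 + 526.9 + 175.7 = -415.3
Trade balance = -4505.9 + (-415.3) = -4921.2
(Excluded from the trade balance — primary income: interest paid on external government debt 575.5, compensation paid to foreign seasonal workers 184.6, dividends received from foreign subsidiaries of resident firms 274.7; financial account: sale of domestic government bonds to non-residents 484.3, foreign purchases of domestic corporate bonds 1213.7, new loans extended by domestic banks to foreign borrowers 334.0, borrowing by resident firms from foreign banks 1095.1, acquisition of a foreign subsidiary by a resident firm (outward FDI) 1445.7; secondary income: contributions paid to international organisations 55.4, official development assistance provided to other countries 299.4, official foreign aid grants received (current) 241.6, personal remittances received from nationals working abroad 210.3; capital account: acquisition of foreign patents and trademarks (non-produced assets) 59.7.)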